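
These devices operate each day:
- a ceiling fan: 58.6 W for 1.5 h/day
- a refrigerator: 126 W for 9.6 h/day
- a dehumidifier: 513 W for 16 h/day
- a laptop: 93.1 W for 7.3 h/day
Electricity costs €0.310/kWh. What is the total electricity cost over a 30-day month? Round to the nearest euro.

€95

ceiling fan: 58.6 W × 1.5 h × 30 d = 2,637 Wh = 2.637 kWh
refrigerator: 126 W × 9.6 h × 30 d = 36,288 Wh = 36.29 kWh
dehumidifier: 513 W × 16 h × 30 d = 246,240 Wh = 246.2 kWh
laptop: 93.1 W × 7.3 h × 30 d = 20,389 Wh = 20.39 kWh
Total energy = 2.637 + 36.29 + 246.2 + 20.39 = 305.6 kWh
Cost = 305.6 kWh × €0.310 = €94.72 ≈ €95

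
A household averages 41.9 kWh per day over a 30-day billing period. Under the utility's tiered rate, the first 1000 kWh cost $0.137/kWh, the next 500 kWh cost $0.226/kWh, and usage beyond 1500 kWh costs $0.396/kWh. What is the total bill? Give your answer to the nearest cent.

Usage = 41.9 kWh/day × 30 days = 1257 kWh
First 1000 kWh × $0.137 = $137.00
Next 257 kWh × $0.226 = $58.08
Remaining tier: 0 kWh (not reached)
Total = $195.08

$195.08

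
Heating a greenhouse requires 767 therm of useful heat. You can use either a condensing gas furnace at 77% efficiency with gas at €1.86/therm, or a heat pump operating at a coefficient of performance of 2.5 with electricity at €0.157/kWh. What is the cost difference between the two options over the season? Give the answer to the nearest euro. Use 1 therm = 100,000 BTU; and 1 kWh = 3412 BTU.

Heat load = 767 therm × 100,000 = 76,700,000 BTU
Gas: input = 76,700,000 / 0.77 = 99,610,390 BTU = 996.1 therm → 996.1 × €1.86 = €1,852.75
Heat pump: 76,700,000 BTU / 3412 = 22,480 kWh heat; / 2.5 = 8,992 kWh in → × €0.157 = €1,411.71
Difference = |€1,852.75 − €1,411.71| = €441.04 ≈ €441

€441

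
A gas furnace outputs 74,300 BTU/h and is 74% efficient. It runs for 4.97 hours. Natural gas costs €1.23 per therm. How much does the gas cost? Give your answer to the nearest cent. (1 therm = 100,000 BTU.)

Heat delivered = 74,300 BTU/h × 4.97 h = 369,271 BTU
Gas input = 369,271 / 0.74 = 499,015 BTU
= 499,015 / 100,000 = 4.99 therm
Cost = 4.99 × €1.23/therm = €6.14

€6.14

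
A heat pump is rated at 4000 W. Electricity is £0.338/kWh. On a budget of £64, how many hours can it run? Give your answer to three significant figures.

47.3 h

Energy budget = £64 / £0.338 per kWh = 189.3 kWh = 189,349 Wh
Runtime = 189,349 Wh / 4000 W = 47.34 h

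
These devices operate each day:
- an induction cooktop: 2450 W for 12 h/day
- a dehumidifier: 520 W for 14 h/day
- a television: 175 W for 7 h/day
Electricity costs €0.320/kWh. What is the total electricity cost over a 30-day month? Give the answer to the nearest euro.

induction cooktop: 2450 W × 12 h × 30 d = 882,000 Wh = 882 kWh
dehumidifier: 520 W × 14 h × 30 d = 218,400 Wh = 218.4 kWh
television: 175 W × 7 h × 30 d = 36,750 Wh = 36.75 kWh
Total energy = 882 + 218.4 + 36.75 = 1,137 kWh
Cost = 1,137 kWh × €0.320 = €363.89 ≈ €364

€364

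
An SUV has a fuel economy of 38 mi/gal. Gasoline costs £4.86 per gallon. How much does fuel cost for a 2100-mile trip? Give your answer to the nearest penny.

£268.58

Fuel = 2100 mi / 38 mpg = 55.26 gal
Cost = 55.26 gal × £4.86/gal = £268.58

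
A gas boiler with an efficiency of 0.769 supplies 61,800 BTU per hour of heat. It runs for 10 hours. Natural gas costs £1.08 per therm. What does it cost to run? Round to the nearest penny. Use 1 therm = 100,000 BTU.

Heat delivered = 61,800 BTU/h × 10 h = 618,000 BTU
Gas input = 618,000 / 0.769 = 803,641 BTU
= 803,641 / 100,000 = 8.036 therm
Cost = 8.036 × £1.08/therm = £8.68

£8.68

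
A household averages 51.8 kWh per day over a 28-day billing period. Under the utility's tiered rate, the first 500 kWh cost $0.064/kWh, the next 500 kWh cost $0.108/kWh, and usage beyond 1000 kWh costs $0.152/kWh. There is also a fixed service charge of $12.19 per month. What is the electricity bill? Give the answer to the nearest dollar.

$167

Usage = 51.8 kWh/day × 28 days = 1450.4 kWh
First 500 kWh × $0.064 = $32.00
Next 500 kWh × $0.108 = $54.00
Remaining 450.4 kWh × $0.152 = $68.46
Energy charge = $154.46; + service $12.19 = $166.65 ≈ $167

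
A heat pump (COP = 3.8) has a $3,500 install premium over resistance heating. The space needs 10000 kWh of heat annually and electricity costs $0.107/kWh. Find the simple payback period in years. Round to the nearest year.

4 years

Resistance: 10000 kWh × $0.107 = $1,070.00/yr
Heat pump: 10000 / 3.8 = 2632 kWh in → × $0.107 = $281.58/yr
Annual savings = $788.42
Payback = $3,500 / $788.42 = 4.44 years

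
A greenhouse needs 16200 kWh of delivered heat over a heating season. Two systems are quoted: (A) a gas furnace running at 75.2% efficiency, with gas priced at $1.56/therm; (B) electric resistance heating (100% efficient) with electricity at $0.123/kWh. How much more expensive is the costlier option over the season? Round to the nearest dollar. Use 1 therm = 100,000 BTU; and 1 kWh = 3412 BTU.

$846

Heat load = 16200 kWh × 3412 = 55,274,400 BTU
Gas: input = 55,274,400 / 0.752 = 73,503,191 BTU = 735 therm → 735 × $1.56 = $1,146.65
Electric: 55,274,400 BTU / 3412 = 16,200 kWh → × $0.123 = $1,992.60
Difference = |$1,146.65 − $1,992.60| = $845.95 ≈ $846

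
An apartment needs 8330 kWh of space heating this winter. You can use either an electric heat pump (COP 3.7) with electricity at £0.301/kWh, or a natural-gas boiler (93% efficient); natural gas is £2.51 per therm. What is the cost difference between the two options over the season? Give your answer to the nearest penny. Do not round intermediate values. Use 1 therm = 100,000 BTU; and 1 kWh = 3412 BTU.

£89.43

Heat load = 8330 kWh × 3412 = 28,421,960 BTU
Gas: input = 28,421,960 / 0.93 = 30,561,247 BTU = 305.6 therm → 305.6 × £2.51 = £767.09
Heat pump: 28,421,960 BTU / 3412 = 8,330 kWh heat; / 3.7 = 2,251 kWh in → × £0.301 = £677.66
Difference = |£767.09 − £677.66| = £89.43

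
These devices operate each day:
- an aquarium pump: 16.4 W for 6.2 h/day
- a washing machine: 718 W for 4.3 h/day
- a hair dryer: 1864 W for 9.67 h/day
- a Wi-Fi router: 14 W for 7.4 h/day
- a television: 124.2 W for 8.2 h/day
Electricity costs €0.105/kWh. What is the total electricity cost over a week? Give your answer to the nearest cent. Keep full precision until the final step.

€16.42

aquarium pump: 16.4 W × 6.2 h × 7 d = 712 Wh = 0.7118 kWh
washing machine: 718 W × 4.3 h × 7 d = 21,612 Wh = 21.61 kWh
hair dryer: 1864 W × 9.67 h × 7 d = 126,174 Wh = 126.2 kWh
Wi-Fi router: 14 W × 7.4 h × 7 d = 725 Wh = 0.7252 kWh
television: 124.2 W × 8.2 h × 7 d = 7,129 Wh = 7.129 kWh
Total energy = 0.7118 + 21.61 + 126.2 + 0.7252 + 7.129 = 156.4 kWh
Cost = 156.4 kWh × €0.105 = €16.42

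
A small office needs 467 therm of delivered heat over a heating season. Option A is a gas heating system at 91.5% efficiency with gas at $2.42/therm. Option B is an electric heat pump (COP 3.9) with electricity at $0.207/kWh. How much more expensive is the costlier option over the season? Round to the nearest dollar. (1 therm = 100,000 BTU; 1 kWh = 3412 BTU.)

$509

Heat load = 467 therm × 100,000 = 46,700,000 BTU
Gas: input = 46,700,000 / 0.915 = 51,038,251 BTU = 510.4 therm → 510.4 × $2.42 = $1,235.13
Heat pump: 46,700,000 BTU / 3412 = 13,690 kWh heat; / 3.9 = 3,509 kWh in → × $0.207 = $726.46
Difference = |$1,235.13 − $726.46| = $508.66 ≈ $509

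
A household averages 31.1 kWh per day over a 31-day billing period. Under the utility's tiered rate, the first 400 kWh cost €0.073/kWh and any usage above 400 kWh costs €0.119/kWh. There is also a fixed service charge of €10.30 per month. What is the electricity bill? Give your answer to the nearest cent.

€106.63

Usage = 31.1 kWh/day × 31 days = 964.1 kWh
First 400 kWh × €0.073 = €29.20
Remaining 564.1 kWh × €0.119 = €67.13
Energy charge = €96.33; + service €10.30 = €106.63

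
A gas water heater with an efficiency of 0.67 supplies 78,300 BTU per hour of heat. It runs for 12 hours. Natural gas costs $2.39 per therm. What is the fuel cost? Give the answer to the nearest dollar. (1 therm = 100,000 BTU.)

$34

Heat delivered = 78,300 BTU/h × 12 h = 939,600 BTU
Gas input = 939,600 / 0.67 = 1,402,388 BTU
= 1,402,388 / 100,000 = 14.02 therm
Cost = 14.02 × $2.39/therm = $33.52 ≈ $34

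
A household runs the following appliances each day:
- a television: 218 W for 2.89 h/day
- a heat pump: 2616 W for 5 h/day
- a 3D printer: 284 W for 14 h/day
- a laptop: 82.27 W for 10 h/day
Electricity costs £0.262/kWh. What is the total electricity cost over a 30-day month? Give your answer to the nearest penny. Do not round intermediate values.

£145.48

television: 218 W × 2.89 h × 30 d = 18,901 Wh = 18.9 kWh
heat pump: 2616 W × 5 h × 30 d = 392,400 Wh = 392.4 kWh
3D printer: 284 W × 14 h × 30 d = 119,280 Wh = 119.3 kWh
laptop: 82.27 W × 10 h × 30 d = 24,681 Wh = 24.68 kWh
Total energy = 18.9 + 392.4 + 119.3 + 24.68 = 555.3 kWh
Cost = 555.3 kWh × £0.262 = £145.48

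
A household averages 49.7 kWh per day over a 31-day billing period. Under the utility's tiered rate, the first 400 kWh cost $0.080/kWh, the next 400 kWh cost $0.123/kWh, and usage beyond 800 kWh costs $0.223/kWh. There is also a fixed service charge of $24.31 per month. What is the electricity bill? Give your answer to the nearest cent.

$270.69

Usage = 49.7 kWh/day × 31 days = 1540.7 kWh
First 400 kWh × $0.080 = $32.00
Next 400 kWh × $0.123 = $49.20
Remaining 740.7 kWh × $0.223 = $165.18
Energy charge = $246.38; + service $24.31 = $270.69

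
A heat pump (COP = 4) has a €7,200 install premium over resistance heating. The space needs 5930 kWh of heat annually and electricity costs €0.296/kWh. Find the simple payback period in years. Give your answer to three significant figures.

5.47 years

Resistance: 5930 kWh × €0.296 = €1,755.28/yr
Heat pump: 5930 / 4 = 1482 kWh in → × €0.296 = €438.82/yr
Annual savings = €1,316.46
Payback = €7,200 / €1,316.46 = 5.47 years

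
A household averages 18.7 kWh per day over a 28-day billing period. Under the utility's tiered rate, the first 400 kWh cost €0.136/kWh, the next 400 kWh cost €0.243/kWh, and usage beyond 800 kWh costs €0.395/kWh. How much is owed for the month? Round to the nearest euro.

€84

Usage = 18.7 kWh/day × 28 days = 523.6 kWh
First 400 kWh × €0.136 = €54.40
Next 123.6 kWh × €0.243 = €30.03
Remaining tier: 0 kWh (not reached)
Total = €84.43 ≈ €84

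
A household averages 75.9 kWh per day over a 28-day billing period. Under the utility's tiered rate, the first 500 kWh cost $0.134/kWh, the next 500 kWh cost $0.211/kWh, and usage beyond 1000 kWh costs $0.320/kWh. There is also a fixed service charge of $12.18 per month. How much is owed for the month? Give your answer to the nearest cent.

Usage = 75.9 kWh/day × 28 days = 2125.2 kWh
First 500 kWh × $0.134 = $67.00
Next 500 kWh × $0.211 = $105.50
Remaining 1125.2 kWh × $0.320 = $360.06
Energy charge = $532.56; + service $12.18 = $544.74

$544.74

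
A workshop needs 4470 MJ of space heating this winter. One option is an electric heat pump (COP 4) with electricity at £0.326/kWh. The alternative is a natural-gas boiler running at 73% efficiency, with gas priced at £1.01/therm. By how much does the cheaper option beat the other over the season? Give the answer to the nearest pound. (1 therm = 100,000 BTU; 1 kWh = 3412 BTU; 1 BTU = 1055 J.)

£43

Heat load = 4470 MJ = 4,470,000,000 J / 1055 = 4,236,967 BTU
Gas: input = 4,236,967 / 0.73 = 5,804,064 BTU = 58.04 therm → 58.04 × £1.01 = £58.62
Heat pump: 4,236,967 BTU / 3412 = 1,242 kWh heat; / 4 = 310.4 kWh in → × £0.326 = £101.21
Difference = |£58.62 − £101.21| = £42.58 ≈ £43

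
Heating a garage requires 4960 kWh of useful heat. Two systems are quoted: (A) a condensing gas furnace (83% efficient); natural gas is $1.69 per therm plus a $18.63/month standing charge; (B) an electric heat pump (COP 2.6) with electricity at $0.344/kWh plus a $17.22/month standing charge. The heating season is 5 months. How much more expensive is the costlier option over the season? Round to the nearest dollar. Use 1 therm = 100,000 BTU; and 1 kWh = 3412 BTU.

$305

Heat load = 4960 kWh × 3412 = 16,923,520 BTU
Gas: input = 16,923,520 / 0.83 = 20,389,783 BTU = 203.9 therm → 203.9 × $1.69 = $344.59; + 5 × $18.63 standing = $437.74
Heat pump: 16,923,520 BTU / 3412 = 4,960 kWh heat; / 2.6 = 1,908 kWh in → × $0.344 = $656.25; + 5 × $17.22 standing = $742.35
Difference = |$437.74 − $742.35| = $304.61 ≈ $305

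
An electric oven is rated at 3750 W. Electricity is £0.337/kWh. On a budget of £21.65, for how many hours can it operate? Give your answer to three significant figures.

17.1 h

Energy budget = £21.65 / £0.337 per kWh = 64.24 kWh = 64,243 Wh
Runtime = 64,243 Wh / 3750 W = 17.13 h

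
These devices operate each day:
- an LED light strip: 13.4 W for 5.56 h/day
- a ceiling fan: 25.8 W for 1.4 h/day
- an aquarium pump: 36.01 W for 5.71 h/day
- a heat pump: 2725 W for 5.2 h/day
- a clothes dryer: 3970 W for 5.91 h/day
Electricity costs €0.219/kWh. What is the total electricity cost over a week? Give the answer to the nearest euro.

€58

LED light strip: 13.4 W × 5.56 h × 7 d = 522 Wh = 0.5215 kWh
ceiling fan: 25.8 W × 1.4 h × 7 d = 253 Wh = 0.2528 kWh
aquarium pump: 36.01 W × 5.71 h × 7 d = 1,439 Wh = 1.439 kWh
heat pump: 2725 W × 5.2 h × 7 d = 99,190 Wh = 99.19 kWh
clothes dryer: 3970 W × 5.91 h × 7 d = 164,239 Wh = 164.2 kWh
Total energy = 0.5215 + 0.2528 + 1.439 + 99.19 + 164.2 = 265.6 kWh
Cost = 265.6 kWh × €0.219 = €58.18 ≈ €58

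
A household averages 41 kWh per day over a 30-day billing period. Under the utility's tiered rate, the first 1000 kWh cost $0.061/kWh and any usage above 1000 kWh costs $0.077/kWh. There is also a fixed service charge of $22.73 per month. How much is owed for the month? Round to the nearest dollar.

Usage = 41 kWh/day × 30 days = 1230 kWh
First 1000 kWh × $0.061 = $61.00
Remaining 230 kWh × $0.077 = $17.71
Energy charge = $78.71; + service $22.73 = $101.44 ≈ $101

$101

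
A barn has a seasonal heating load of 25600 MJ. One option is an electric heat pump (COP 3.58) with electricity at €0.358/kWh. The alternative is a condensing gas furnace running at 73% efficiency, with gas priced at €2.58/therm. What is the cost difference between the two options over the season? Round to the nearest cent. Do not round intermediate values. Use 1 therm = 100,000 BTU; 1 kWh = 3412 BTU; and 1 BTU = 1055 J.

€146.42

Heat load = 25600 MJ = 25,600,000,000 J / 1055 = 24,265,403 BTU
Gas: input = 24,265,403 / 0.73 = 33,240,278 BTU = 332.4 therm → 332.4 × €2.58 = €857.60
Heat pump: 24,265,403 BTU / 3412 = 7,112 kWh heat; / 3.58 = 1,987 kWh in → × €0.358 = €711.18
Difference = |€857.60 − €711.18| = €146.42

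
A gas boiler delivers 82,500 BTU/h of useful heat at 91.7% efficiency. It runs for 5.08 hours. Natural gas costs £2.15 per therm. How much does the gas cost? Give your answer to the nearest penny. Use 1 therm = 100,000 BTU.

Heat delivered = 82,500 BTU/h × 5.08 h = 419,100 BTU
Gas input = 419,100 / 0.917 = 457,034 BTU
= 457,034 / 100,000 = 4.57 therm
Cost = 4.57 × £2.15/therm = £9.83

£9.83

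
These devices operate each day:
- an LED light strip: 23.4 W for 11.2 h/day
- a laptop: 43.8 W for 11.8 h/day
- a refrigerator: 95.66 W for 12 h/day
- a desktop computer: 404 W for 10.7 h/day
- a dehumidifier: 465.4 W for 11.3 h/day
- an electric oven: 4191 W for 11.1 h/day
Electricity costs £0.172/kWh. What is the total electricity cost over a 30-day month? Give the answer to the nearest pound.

£299

LED light strip: 23.4 W × 11.2 h × 30 d = 7,862 Wh = 7.862 kWh
laptop: 43.8 W × 11.8 h × 30 d = 15,505 Wh = 15.51 kWh
refrigerator: 95.66 W × 12 h × 30 d = 34,438 Wh = 34.44 kWh
desktop computer: 404 W × 10.7 h × 30 d = 129,684 Wh = 129.7 kWh
dehumidifier: 465.4 W × 11.3 h × 30 d = 157,771 Wh = 157.8 kWh
electric oven: 4191 W × 11.1 h × 30 d = 1,395,603 Wh = 1,396 kWh
Total energy = 7.862 + 15.51 + 34.44 + 129.7 + 157.8 + 1,396 = 1,741 kWh
Cost = 1,741 kWh × £0.172 = £299.43 ≈ £299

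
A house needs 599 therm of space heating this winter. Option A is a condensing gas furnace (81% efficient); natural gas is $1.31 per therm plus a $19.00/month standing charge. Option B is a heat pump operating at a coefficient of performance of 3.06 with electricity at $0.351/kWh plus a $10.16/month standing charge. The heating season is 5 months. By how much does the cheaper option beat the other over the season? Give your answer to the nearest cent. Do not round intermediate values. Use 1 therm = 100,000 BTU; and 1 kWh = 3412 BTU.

Heat load = 599 therm × 100,000 = 59,900,000 BTU
Gas: input = 59,900,000 / 0.810 = 73,950,617 BTU = 739.5 therm → 739.5 × $1.31 = $968.75; + 5 × $19.00 standing = $1,063.75
Heat pump: 59,900,000 BTU / 3412 = 17,560 kWh heat; / 3.06 = 5,737 kWh in → × $0.351 = $2,013.74; + 5 × $10.16 standing = $2,064.54
Difference = |$1,063.75 − $2,064.54| = $1,000.79

$1000.79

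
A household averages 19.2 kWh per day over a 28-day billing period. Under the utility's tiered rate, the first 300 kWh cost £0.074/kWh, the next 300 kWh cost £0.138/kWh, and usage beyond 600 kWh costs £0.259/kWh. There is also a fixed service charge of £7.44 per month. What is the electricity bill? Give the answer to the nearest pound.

£62

Usage = 19.2 kWh/day × 28 days = 537.6 kWh
First 300 kWh × £0.074 = £22.20
Next 237.6 kWh × £0.138 = £32.79
Remaining tier: 0 kWh (not reached)
Energy charge = £54.99; + service £7.44 = £62.43 ≈ £62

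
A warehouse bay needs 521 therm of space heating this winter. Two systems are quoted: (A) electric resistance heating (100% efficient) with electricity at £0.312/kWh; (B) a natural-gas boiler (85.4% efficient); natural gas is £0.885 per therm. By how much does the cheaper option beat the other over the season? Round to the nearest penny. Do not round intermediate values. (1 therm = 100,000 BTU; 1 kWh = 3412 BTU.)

£4224.21

Heat load = 521 therm × 100,000 = 52,100,000 BTU
Gas: input = 52,100,000 / 0.854 = 61,007,026 BTU = 610.1 therm → 610.1 × £0.885 = £539.91
Electric: 52,100,000 BTU / 3412 = 15,270 kWh → × £0.312 = £4,764.13
Difference = |£539.91 − £4,764.13| = £4,224.21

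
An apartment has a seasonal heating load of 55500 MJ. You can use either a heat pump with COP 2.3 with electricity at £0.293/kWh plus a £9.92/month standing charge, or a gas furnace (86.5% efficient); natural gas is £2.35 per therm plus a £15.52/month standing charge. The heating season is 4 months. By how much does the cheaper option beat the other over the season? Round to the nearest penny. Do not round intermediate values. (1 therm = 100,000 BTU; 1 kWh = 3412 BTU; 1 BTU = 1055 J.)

£512.54

Heat load = 55500 MJ = 55,500,000,000 J / 1055 = 52,606,635 BTU
Gas: input = 52,606,635 / 0.865 = 60,816,919 BTU = 608.2 therm → 608.2 × £2.35 = £1,429.20; + 4 × £15.52 standing = £1,491.28
Heat pump: 52,606,635 BTU / 3412 = 15,420 kWh heat; / 2.3 = 6,704 kWh in → × £0.293 = £1,964.13; + 4 × £9.92 standing = £2,003.81
Difference = |£1,491.28 − £2,003.81| = £512.54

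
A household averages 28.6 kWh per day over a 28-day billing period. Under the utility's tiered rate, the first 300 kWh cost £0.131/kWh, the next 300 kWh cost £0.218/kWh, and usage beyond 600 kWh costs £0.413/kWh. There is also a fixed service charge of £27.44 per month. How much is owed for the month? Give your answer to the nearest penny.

£215.07

Usage = 28.6 kWh/day × 28 days = 800.8 kWh
First 300 kWh × £0.131 = £39.30
Next 300 kWh × £0.218 = £65.40
Remaining 200.8 kWh × £0.413 = £82.93
Energy charge = £187.63; + service £27.44 = £215.07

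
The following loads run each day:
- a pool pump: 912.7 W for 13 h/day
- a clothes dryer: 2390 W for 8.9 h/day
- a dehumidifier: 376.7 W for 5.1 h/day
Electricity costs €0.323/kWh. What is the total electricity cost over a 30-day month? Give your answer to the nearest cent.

€339.70

pool pump: 912.7 W × 13 h × 30 d = 355,953 Wh = 356 kWh
clothes dryer: 2390 W × 8.9 h × 30 d = 638,130 Wh = 638.1 kWh
dehumidifier: 376.7 W × 5.1 h × 30 d = 57,635 Wh = 57.64 kWh
Total energy = 356 + 638.1 + 57.64 = 1,052 kWh
Cost = 1,052 kWh × €0.323 = €339.70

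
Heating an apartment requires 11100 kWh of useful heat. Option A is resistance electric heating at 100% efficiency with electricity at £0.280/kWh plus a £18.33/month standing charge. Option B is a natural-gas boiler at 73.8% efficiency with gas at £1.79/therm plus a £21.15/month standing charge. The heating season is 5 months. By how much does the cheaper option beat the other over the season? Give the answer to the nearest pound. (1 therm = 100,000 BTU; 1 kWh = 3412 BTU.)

£2175

Heat load = 11100 kWh × 3412 = 37,873,200 BTU
Gas: input = 37,873,200 / 0.738 = 51,318,699 BTU = 513.2 therm → 513.2 × £1.79 = £918.60; + 5 × £21.15 standing = £1,024.35
Electric: 37,873,200 BTU / 3412 = 11,100 kWh → × £0.280 = £3,108.00; + 5 × £18.33 standing = £3,199.65
Difference = |£1,024.35 − £3,199.65| = £2,175.30 ≈ £2175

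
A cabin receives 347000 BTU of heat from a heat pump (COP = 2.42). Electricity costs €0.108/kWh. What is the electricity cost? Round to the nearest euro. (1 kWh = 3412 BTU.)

Heat delivered = 347,000 BTU / 3412 = 101.7 kWh
Electrical input = 101.7 kWh / 2.42 = 42.02 kWh
Cost = 42.02 × €0.108/kWh = €4.54 ≈ €5

€5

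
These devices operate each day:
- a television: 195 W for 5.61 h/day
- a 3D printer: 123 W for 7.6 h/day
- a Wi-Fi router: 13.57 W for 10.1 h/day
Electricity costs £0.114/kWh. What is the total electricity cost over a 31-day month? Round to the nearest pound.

television: 195 W × 5.61 h × 31 d = 33,912 Wh = 33.91 kWh
3D printer: 123 W × 7.6 h × 31 d = 28,979 Wh = 28.98 kWh
Wi-Fi router: 13.57 W × 10.1 h × 31 d = 4,249 Wh = 4.249 kWh
Total energy = 33.91 + 28.98 + 4.249 = 67.14 kWh
Cost = 67.14 kWh × £0.114 = £7.65 ≈ £8

£8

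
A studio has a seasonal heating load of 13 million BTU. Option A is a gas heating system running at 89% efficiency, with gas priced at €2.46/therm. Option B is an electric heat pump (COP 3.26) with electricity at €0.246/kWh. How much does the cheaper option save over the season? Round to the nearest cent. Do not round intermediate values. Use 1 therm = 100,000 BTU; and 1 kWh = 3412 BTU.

€71.82

Heat load = 13 × 10⁶ BTU = 13,000,000 BTU
Gas: input = 13,000,000 / 0.89 = 14,606,742 BTU = 146.1 therm → 146.1 × €2.46 = €359.33
Heat pump: 13,000,000 BTU / 3412 = 3,810 kWh heat; / 3.26 = 1,169 kWh in → × €0.246 = €287.51
Difference = |€359.33 − €287.51| = €71.82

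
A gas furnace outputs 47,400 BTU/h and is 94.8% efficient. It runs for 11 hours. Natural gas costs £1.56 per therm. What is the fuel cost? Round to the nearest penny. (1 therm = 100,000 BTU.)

£8.58

Heat delivered = 47,400 BTU/h × 11 h = 521,400 BTU
Gas input = 521,400 / 0.948 = 550,000 BTU
= 550,000 / 100,000 = 5.5 therm
Cost = 5.5 × £1.56/therm = £8.58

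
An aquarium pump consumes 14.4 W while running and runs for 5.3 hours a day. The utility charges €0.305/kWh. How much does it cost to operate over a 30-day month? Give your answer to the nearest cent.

€0.70

Energy = 14.4 W × 5.3 h/day × 30 days = 2,290 Wh = 2.29 kWh
Cost = 2.29 kWh × €0.305/kWh = €0.70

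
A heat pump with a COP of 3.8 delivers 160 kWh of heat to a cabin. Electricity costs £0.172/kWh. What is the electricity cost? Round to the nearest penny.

Electrical input = 160 kWh / 3.8 = 42.11 kWh
Cost = 42.11 × £0.172/kWh = £7.24

£7.24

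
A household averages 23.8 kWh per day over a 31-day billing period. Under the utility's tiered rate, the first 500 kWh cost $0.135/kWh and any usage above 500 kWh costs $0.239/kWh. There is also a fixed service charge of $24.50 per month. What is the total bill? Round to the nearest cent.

Usage = 23.8 kWh/day × 31 days = 737.8 kWh
First 500 kWh × $0.135 = $67.50
Remaining 237.8 kWh × $0.239 = $56.83
Energy charge = $124.33; + service $24.50 = $148.83

$148.83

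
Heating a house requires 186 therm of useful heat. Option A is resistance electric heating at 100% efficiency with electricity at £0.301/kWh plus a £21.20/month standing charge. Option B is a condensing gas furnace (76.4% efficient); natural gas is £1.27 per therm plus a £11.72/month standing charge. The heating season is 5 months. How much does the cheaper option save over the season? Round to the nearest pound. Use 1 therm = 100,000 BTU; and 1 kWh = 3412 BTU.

£1379

Heat load = 186 therm × 100,000 = 18,600,000 BTU
Gas: input = 18,600,000 / 0.764 = 24,345,550 BTU = 243.5 therm → 243.5 × £1.27 = £309.19; + 5 × £11.72 standing = £367.79
Electric: 18,600,000 BTU / 3412 = 5,451 kWh → × £0.301 = £1,640.86; + 5 × £21.20 standing = £1,746.86
Difference = |£367.79 − £1,746.86| = £1,379.07 ≈ £1379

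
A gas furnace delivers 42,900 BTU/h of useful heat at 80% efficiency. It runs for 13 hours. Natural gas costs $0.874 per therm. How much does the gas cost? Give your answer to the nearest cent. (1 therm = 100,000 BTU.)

$6.09

Heat delivered = 42,900 BTU/h × 13 h = 557,700 BTU
Gas input = 557,700 / 0.80 = 697,125 BTU
= 697,125 / 100,000 = 6.971 therm
Cost = 6.971 × $0.874/therm = $6.09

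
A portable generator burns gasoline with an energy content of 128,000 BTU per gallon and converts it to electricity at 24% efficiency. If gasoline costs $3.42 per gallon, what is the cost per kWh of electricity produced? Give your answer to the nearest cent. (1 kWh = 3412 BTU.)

Electrical output per gallon = 128,000 BTU × 0.24 / 3412 BTU/kWh = 9.004 kWh
Cost per kWh = $3.42 / 9.004 kWh = $0.380

$0.38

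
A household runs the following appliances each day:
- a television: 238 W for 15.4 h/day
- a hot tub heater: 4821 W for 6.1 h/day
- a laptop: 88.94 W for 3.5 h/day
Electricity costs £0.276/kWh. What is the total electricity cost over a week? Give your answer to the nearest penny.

£64.50

television: 238 W × 15.4 h × 7 d = 25,656 Wh = 25.66 kWh
hot tub heater: 4821 W × 6.1 h × 7 d = 205,857 Wh = 205.9 kWh
laptop: 88.94 W × 3.5 h × 7 d = 2,179 Wh = 2.179 kWh
Total energy = 25.66 + 205.9 + 2.179 = 233.7 kWh
Cost = 233.7 kWh × £0.276 = £64.50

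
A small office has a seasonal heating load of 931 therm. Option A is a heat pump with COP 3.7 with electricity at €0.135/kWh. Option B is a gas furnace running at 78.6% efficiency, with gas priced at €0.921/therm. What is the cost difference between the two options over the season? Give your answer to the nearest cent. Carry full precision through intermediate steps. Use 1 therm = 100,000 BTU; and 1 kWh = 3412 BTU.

€95.33

Heat load = 931 therm × 100,000 = 93,100,000 BTU
Gas: input = 93,100,000 / 0.786 = 118,447,837 BTU = 1,184 therm → 1,184 × €0.921 = €1,090.90
Heat pump: 93,100,000 BTU / 3412 = 27,290 kWh heat; / 3.7 = 7,375 kWh in → × €0.135 = €995.57
Difference = |€1,090.90 − €995.57| = €95.33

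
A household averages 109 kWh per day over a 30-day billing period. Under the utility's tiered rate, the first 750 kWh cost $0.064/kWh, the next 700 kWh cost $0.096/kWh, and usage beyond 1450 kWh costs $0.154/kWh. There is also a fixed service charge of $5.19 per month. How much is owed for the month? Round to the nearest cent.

Usage = 109 kWh/day × 30 days = 3270 kWh
First 750 kWh × $0.064 = $48.00
Next 700 kWh × $0.096 = $67.20
Remaining 1820 kWh × $0.154 = $280.28
Energy charge = $395.48; + service $5.19 = $400.67

$400.67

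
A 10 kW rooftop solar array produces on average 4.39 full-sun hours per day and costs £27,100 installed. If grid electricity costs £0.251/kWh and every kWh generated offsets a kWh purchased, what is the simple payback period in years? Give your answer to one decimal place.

6.7 years

Daily generation = 10 kW × 4.39 h = 43.9 kWh
Annual generation = 43.9 × 365 = 16024 kWh
Annual savings = 16024 × £0.251 = £4,021.90
Payback = £27,100 / £4,021.90 = 6.74 years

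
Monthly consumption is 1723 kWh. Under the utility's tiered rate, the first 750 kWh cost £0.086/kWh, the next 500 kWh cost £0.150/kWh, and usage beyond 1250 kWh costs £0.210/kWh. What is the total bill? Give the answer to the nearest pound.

£239

First 750 kWh × £0.086 = £64.50
Next 500 kWh × £0.150 = £75.00
Remaining 473 kWh × £0.210 = £99.33
Total = £238.83 ≈ £239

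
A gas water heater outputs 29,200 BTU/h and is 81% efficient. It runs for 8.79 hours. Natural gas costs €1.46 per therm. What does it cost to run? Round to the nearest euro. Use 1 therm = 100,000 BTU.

Heat delivered = 29,200 BTU/h × 8.79 h = 256,668 BTU
Gas input = 256,668 / 0.81 = 316,874 BTU
= 316,874 / 100,000 = 3.169 therm
Cost = 3.169 × €1.46/therm = €4.63 ≈ €5

€5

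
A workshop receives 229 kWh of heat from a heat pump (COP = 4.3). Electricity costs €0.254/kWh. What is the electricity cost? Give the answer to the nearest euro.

€14

Electrical input = 229 kWh / 4.3 = 53.26 kWh
Cost = 53.26 × €0.254/kWh = €13.53 ≈ €14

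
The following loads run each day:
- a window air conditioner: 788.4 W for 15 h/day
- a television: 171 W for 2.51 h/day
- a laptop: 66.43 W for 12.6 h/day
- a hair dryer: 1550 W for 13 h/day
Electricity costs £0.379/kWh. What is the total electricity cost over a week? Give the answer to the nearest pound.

window air conditioner: 788.4 W × 15 h × 7 d = 82,782 Wh = 82.78 kWh
television: 171 W × 2.51 h × 7 d = 3,004 Wh = 3.004 kWh
laptop: 66.43 W × 12.6 h × 7 d = 5,859 Wh = 5.859 kWh
hair dryer: 1550 W × 13 h × 7 d = 141,050 Wh = 141.1 kWh
Total energy = 82.78 + 3.004 + 5.859 + 141.1 = 232.7 kWh
Cost = 232.7 kWh × £0.379 = £88.19 ≈ £88

£88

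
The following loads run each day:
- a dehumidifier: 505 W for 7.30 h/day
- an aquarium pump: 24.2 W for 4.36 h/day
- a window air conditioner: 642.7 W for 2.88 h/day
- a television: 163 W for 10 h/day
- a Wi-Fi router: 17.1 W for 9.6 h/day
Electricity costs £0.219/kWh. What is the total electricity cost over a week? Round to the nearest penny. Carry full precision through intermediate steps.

£11.40

dehumidifier: 505 W × 7.30 h × 7 d = 25,806 Wh = 25.81 kWh
aquarium pump: 24.2 W × 4.36 h × 7 d = 739 Wh = 0.7386 kWh
window air conditioner: 642.7 W × 2.88 h × 7 d = 12,957 Wh = 12.96 kWh
television: 163 W × 10 h × 7 d = 11,410 Wh = 11.41 kWh
Wi-Fi router: 17.1 W × 9.6 h × 7 d = 1,149 Wh = 1.149 kWh
Total energy = 25.81 + 0.7386 + 12.96 + 11.41 + 1.149 = 52.06 kWh
Cost = 52.06 kWh × £0.219 = £11.40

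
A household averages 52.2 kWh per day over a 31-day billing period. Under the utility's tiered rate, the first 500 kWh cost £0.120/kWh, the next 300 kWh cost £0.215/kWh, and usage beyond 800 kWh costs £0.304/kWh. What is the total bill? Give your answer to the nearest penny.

£373.23

Usage = 52.2 kWh/day × 31 days = 1618.2 kWh
First 500 kWh × £0.120 = £60.00
Next 300 kWh × £0.215 = £64.50
Remaining 818.2 kWh × £0.304 = £248.73
Total = £373.23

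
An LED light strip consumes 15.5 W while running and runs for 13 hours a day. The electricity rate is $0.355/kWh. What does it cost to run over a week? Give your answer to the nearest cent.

$0.50

Energy = 15.5 W × 13 h/day × 7 days = 1,410 Wh = 1.411 kWh
Cost = 1.411 kWh × $0.355/kWh = $0.50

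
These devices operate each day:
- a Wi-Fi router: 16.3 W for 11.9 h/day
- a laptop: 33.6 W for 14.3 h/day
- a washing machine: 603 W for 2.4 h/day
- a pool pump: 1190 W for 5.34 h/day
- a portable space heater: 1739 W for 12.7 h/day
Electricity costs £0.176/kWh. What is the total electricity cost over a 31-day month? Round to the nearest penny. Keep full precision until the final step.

Wi-Fi router: 16.3 W × 11.9 h × 31 d = 6,013 Wh = 6.013 kWh
laptop: 33.6 W × 14.3 h × 31 d = 14,895 Wh = 14.89 kWh
washing machine: 603 W × 2.4 h × 31 d = 44,863 Wh = 44.86 kWh
pool pump: 1190 W × 5.34 h × 31 d = 196,993 Wh = 197 kWh
portable space heater: 1739 W × 12.7 h × 31 d = 684,644 Wh = 684.6 kWh
Total energy = 6.013 + 14.89 + 44.86 + 197 + 684.6 = 947.4 kWh
Cost = 947.4 kWh × £0.176 = £166.74

£166.74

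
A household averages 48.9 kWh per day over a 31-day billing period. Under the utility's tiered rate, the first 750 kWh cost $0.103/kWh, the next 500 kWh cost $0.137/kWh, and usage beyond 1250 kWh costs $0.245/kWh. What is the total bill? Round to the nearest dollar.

Usage = 48.9 kWh/day × 31 days = 1515.9 kWh
First 750 kWh × $0.103 = $77.25
Next 500 kWh × $0.137 = $68.50
Remaining 265.9 kWh × $0.245 = $65.15
Total = $210.90 ≈ $211

$211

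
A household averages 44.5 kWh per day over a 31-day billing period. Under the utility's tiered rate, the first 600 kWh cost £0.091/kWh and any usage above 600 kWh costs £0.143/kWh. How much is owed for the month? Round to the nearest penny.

£166.07

Usage = 44.5 kWh/day × 31 days = 1379.5 kWh
First 600 kWh × £0.091 = £54.60
Remaining 779.5 kWh × £0.143 = £111.47
Total = £166.07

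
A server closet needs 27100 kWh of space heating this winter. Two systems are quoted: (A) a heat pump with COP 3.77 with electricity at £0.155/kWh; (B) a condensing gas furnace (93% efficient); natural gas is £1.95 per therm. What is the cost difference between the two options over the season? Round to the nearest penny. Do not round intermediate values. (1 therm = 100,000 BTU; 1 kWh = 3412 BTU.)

Heat load = 27100 kWh × 3412 = 92,465,200 BTU
Gas: input = 92,465,200 / 0.93 = 99,424,946 BTU = 994.2 therm → 994.2 × £1.95 = £1,938.79
Heat pump: 92,465,200 BTU / 3412 = 27,100 kWh heat; / 3.77 = 7,188 kWh in → × £0.155 = £1,114.19
Difference = |£1,938.79 − £1,114.19| = £824.60

£824.60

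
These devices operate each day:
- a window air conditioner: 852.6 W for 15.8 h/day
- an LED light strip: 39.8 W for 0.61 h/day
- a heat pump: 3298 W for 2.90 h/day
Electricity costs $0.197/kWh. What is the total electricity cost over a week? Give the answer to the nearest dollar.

$32

window air conditioner: 852.6 W × 15.8 h × 7 d = 94,298 Wh = 94.3 kWh
LED light strip: 39.8 W × 0.61 h × 7 d = 170 Wh = 0.1699 kWh
heat pump: 3298 W × 2.90 h × 7 d = 66,949 Wh = 66.95 kWh
Total energy = 94.3 + 0.1699 + 66.95 = 161.4 kWh
Cost = 161.4 kWh × $0.197 = $31.80 ≈ $32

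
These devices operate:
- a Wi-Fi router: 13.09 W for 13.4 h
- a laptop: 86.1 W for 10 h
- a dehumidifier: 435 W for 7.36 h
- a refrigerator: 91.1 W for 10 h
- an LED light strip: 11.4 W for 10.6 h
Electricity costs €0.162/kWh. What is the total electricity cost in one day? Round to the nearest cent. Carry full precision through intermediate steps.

€0.85

Wi-Fi router: 13.09 W × 13.4 h = 175 Wh = 0.1754 kWh
laptop: 86.1 W × 10 h = 861 Wh = 0.861 kWh
dehumidifier: 435 W × 7.36 h = 3,202 Wh = 3.202 kWh
refrigerator: 91.1 W × 10 h = 911 Wh = 0.911 kWh
LED light strip: 11.4 W × 10.6 h = 121 Wh = 0.1208 kWh
Total energy = 0.1754 + 0.861 + 3.202 + 0.911 + 0.1208 = 5.27 kWh
Cost = 5.27 kWh × €0.162 = €0.85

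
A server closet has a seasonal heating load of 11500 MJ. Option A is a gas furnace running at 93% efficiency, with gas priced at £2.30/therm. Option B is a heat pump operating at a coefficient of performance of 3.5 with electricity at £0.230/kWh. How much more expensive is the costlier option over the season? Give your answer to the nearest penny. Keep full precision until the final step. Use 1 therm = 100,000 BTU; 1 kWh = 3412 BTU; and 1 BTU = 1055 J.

£59.64

Heat load = 11500 MJ = 11,500,000,000 J / 1055 = 10,900,474 BTU
Gas: input = 10,900,474 / 0.93 = 11,720,940 BTU = 117.2 therm → 117.2 × £2.30 = £269.58
Heat pump: 10,900,474 BTU / 3412 = 3,195 kWh heat; / 3.5 = 912.8 kWh in → × £0.230 = £209.94
Difference = |£269.58 − £209.94| = £59.64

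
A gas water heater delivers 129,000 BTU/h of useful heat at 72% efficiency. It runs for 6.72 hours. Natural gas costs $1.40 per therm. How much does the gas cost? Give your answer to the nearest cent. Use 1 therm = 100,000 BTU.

Heat delivered = 129,000 BTU/h × 6.72 h = 866,880 BTU
Gas input = 866,880 / 0.72 = 1,204,000 BTU
= 1,204,000 / 100,000 = 12.04 therm
Cost = 12.04 × $1.40/therm = $16.86

$16.86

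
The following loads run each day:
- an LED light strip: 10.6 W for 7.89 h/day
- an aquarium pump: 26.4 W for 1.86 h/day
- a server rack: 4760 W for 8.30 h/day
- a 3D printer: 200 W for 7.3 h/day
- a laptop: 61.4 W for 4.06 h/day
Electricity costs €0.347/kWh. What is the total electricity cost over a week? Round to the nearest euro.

LED light strip: 10.6 W × 7.89 h × 7 d = 585 Wh = 0.5854 kWh
aquarium pump: 26.4 W × 1.86 h × 7 d = 344 Wh = 0.3437 kWh
server rack: 4760 W × 8.30 h × 7 d = 276,556 Wh = 276.6 kWh
3D printer: 200 W × 7.3 h × 7 d = 10,220 Wh = 10.22 kWh
laptop: 61.4 W × 4.06 h × 7 d = 1,745 Wh = 1.745 kWh
Total energy = 0.5854 + 0.3437 + 276.6 + 10.22 + 1.745 = 289.5 kWh
Cost = 289.5 kWh × €0.347 = €100.44 ≈ €100

€100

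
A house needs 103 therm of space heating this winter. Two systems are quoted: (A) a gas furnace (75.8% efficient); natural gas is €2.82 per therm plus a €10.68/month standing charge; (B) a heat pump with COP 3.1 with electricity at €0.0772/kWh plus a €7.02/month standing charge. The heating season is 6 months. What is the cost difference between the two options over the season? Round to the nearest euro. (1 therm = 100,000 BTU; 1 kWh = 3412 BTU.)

€330

Heat load = 103 therm × 100,000 = 10,300,000 BTU
Gas: input = 10,300,000 / 0.758 = 13,588,391 BTU = 135.9 therm → 135.9 × €2.82 = €383.19; + 6 × €10.68 standing = €447.27
Heat pump: 10,300,000 BTU / 3412 = 3,019 kWh heat; / 3.1 = 973.8 kWh in → × €0.0772 = €75.18; + 6 × €7.02 standing = €117.30
Difference = |€447.27 − €117.30| = €329.98 ≈ €330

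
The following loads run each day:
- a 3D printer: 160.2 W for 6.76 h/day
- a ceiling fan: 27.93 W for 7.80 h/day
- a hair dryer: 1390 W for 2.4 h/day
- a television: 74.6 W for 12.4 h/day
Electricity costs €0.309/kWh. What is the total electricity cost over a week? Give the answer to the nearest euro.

3D printer: 160.2 W × 6.76 h × 7 d = 7,581 Wh = 7.581 kWh
ceiling fan: 27.93 W × 7.80 h × 7 d = 1,525 Wh = 1.525 kWh
hair dryer: 1390 W × 2.4 h × 7 d = 23,352 Wh = 23.35 kWh
television: 74.6 W × 12.4 h × 7 d = 6,475 Wh = 6.475 kWh
Total energy = 7.581 + 1.525 + 23.35 + 6.475 = 38.93 kWh
Cost = 38.93 kWh × €0.309 = €12.03 ≈ €12

€12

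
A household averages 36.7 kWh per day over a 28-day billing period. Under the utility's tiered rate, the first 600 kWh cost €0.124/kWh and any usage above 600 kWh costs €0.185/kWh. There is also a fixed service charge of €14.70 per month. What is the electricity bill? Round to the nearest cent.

€168.21

Usage = 36.7 kWh/day × 28 days = 1027.6 kWh
First 600 kWh × €0.124 = €74.40
Remaining 427.6 kWh × €0.185 = €79.11
Energy charge = €153.51; + service €14.70 = €168.21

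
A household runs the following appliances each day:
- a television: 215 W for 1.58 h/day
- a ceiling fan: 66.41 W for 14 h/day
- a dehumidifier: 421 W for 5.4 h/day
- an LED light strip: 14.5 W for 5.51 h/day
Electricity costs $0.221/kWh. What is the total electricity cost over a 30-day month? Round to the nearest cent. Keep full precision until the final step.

$24.02

television: 215 W × 1.58 h × 30 d = 10,191 Wh = 10.19 kWh
ceiling fan: 66.41 W × 14 h × 30 d = 27,892 Wh = 27.89 kWh
dehumidifier: 421 W × 5.4 h × 30 d = 68,202 Wh = 68.2 kWh
LED light strip: 14.5 W × 5.51 h × 30 d = 2,397 Wh = 2.397 kWh
Total energy = 10.19 + 27.89 + 68.2 + 2.397 = 108.7 kWh
Cost = 108.7 kWh × $0.221 = $24.02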